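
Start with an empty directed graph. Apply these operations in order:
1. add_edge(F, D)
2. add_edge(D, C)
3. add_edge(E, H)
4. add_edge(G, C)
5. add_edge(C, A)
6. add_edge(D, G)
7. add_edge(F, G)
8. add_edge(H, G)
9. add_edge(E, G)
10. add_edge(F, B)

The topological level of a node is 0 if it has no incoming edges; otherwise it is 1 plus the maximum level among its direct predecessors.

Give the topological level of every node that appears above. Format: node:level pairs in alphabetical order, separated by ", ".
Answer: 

Op 1: add_edge(F, D). Edges now: 1
Op 2: add_edge(D, C). Edges now: 2
Op 3: add_edge(E, H). Edges now: 3
Op 4: add_edge(G, C). Edges now: 4
Op 5: add_edge(C, A). Edges now: 5
Op 6: add_edge(D, G). Edges now: 6
Op 7: add_edge(F, G). Edges now: 7
Op 8: add_edge(H, G). Edges now: 8
Op 9: add_edge(E, G). Edges now: 9
Op 10: add_edge(F, B). Edges now: 10
Compute levels (Kahn BFS):
  sources (in-degree 0): E, F
  process E: level=0
    E->G: in-degree(G)=3, level(G)>=1
    E->H: in-degree(H)=0, level(H)=1, enqueue
  process F: level=0
    F->B: in-degree(B)=0, level(B)=1, enqueue
    F->D: in-degree(D)=0, level(D)=1, enqueue
    F->G: in-degree(G)=2, level(G)>=1
  process H: level=1
    H->G: in-degree(G)=1, level(G)>=2
  process B: level=1
  process D: level=1
    D->C: in-degree(C)=1, level(C)>=2
    D->G: in-degree(G)=0, level(G)=2, enqueue
  process G: level=2
    G->C: in-degree(C)=0, level(C)=3, enqueue
  process C: level=3
    C->A: in-degree(A)=0, level(A)=4, enqueue
  process A: level=4
All levels: A:4, B:1, C:3, D:1, E:0, F:0, G:2, H:1

Answer: A:4, B:1, C:3, D:1, E:0, F:0, G:2, H:1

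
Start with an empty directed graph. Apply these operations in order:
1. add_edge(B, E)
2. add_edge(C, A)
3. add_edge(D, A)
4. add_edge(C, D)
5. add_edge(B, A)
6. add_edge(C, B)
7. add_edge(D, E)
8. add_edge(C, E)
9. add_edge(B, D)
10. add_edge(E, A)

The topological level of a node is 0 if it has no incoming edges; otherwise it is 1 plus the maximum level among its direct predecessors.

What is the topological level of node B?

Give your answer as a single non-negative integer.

Answer: 1

Derivation:
Op 1: add_edge(B, E). Edges now: 1
Op 2: add_edge(C, A). Edges now: 2
Op 3: add_edge(D, A). Edges now: 3
Op 4: add_edge(C, D). Edges now: 4
Op 5: add_edge(B, A). Edges now: 5
Op 6: add_edge(C, B). Edges now: 6
Op 7: add_edge(D, E). Edges now: 7
Op 8: add_edge(C, E). Edges now: 8
Op 9: add_edge(B, D). Edges now: 9
Op 10: add_edge(E, A). Edges now: 10
Compute levels (Kahn BFS):
  sources (in-degree 0): C
  process C: level=0
    C->A: in-degree(A)=3, level(A)>=1
    C->B: in-degree(B)=0, level(B)=1, enqueue
    C->D: in-degree(D)=1, level(D)>=1
    C->E: in-degree(E)=2, level(E)>=1
  process B: level=1
    B->A: in-degree(A)=2, level(A)>=2
    B->D: in-degree(D)=0, level(D)=2, enqueue
    B->E: in-degree(E)=1, level(E)>=2
  process D: level=2
    D->A: in-degree(A)=1, level(A)>=3
    D->E: in-degree(E)=0, level(E)=3, enqueue
  process E: level=3
    E->A: in-degree(A)=0, level(A)=4, enqueue
  process A: level=4
All levels: A:4, B:1, C:0, D:2, E:3
level(B) = 1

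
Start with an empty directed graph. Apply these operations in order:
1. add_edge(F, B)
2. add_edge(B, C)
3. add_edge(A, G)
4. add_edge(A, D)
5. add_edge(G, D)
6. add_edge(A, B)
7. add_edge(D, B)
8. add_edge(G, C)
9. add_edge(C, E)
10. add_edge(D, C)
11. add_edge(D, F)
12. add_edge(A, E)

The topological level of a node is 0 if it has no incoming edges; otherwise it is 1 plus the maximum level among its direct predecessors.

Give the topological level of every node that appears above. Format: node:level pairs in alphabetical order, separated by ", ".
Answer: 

Answer: A:0, B:4, C:5, D:2, E:6, F:3, G:1

Derivation:
Op 1: add_edge(F, B). Edges now: 1
Op 2: add_edge(B, C). Edges now: 2
Op 3: add_edge(A, G). Edges now: 3
Op 4: add_edge(A, D). Edges now: 4
Op 5: add_edge(G, D). Edges now: 5
Op 6: add_edge(A, B). Edges now: 6
Op 7: add_edge(D, B). Edges now: 7
Op 8: add_edge(G, C). Edges now: 8
Op 9: add_edge(C, E). Edges now: 9
Op 10: add_edge(D, C). Edges now: 10
Op 11: add_edge(D, F). Edges now: 11
Op 12: add_edge(A, E). Edges now: 12
Compute levels (Kahn BFS):
  sources (in-degree 0): A
  process A: level=0
    A->B: in-degree(B)=2, level(B)>=1
    A->D: in-degree(D)=1, level(D)>=1
    A->E: in-degree(E)=1, level(E)>=1
    A->G: in-degree(G)=0, level(G)=1, enqueue
  process G: level=1
    G->C: in-degree(C)=2, level(C)>=2
    G->D: in-degree(D)=0, level(D)=2, enqueue
  process D: level=2
    D->B: in-degree(B)=1, level(B)>=3
    D->C: in-degree(C)=1, level(C)>=3
    D->F: in-degree(F)=0, level(F)=3, enqueue
  process F: level=3
    F->B: in-degree(B)=0, level(B)=4, enqueue
  process B: level=4
    B->C: in-degree(C)=0, level(C)=5, enqueue
  process C: level=5
    C->E: in-degree(E)=0, level(E)=6, enqueue
  process E: level=6
All levels: A:0, B:4, C:5, D:2, E:6, F:3, G:1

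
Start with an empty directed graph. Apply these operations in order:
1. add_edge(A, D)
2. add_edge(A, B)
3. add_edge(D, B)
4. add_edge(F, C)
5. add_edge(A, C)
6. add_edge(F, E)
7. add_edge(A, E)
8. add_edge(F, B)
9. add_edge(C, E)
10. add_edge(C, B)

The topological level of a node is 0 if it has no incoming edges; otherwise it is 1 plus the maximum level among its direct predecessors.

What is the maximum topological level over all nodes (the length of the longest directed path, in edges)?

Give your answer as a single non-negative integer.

Answer: 2

Derivation:
Op 1: add_edge(A, D). Edges now: 1
Op 2: add_edge(A, B). Edges now: 2
Op 3: add_edge(D, B). Edges now: 3
Op 4: add_edge(F, C). Edges now: 4
Op 5: add_edge(A, C). Edges now: 5
Op 6: add_edge(F, E). Edges now: 6
Op 7: add_edge(A, E). Edges now: 7
Op 8: add_edge(F, B). Edges now: 8
Op 9: add_edge(C, E). Edges now: 9
Op 10: add_edge(C, B). Edges now: 10
Compute levels (Kahn BFS):
  sources (in-degree 0): A, F
  process A: level=0
    A->B: in-degree(B)=3, level(B)>=1
    A->C: in-degree(C)=1, level(C)>=1
    A->D: in-degree(D)=0, level(D)=1, enqueue
    A->E: in-degree(E)=2, level(E)>=1
  process F: level=0
    F->B: in-degree(B)=2, level(B)>=1
    F->C: in-degree(C)=0, level(C)=1, enqueue
    F->E: in-degree(E)=1, level(E)>=1
  process D: level=1
    D->B: in-degree(B)=1, level(B)>=2
  process C: level=1
    C->B: in-degree(B)=0, level(B)=2, enqueue
    C->E: in-degree(E)=0, level(E)=2, enqueue
  process B: level=2
  process E: level=2
All levels: A:0, B:2, C:1, D:1, E:2, F:0
max level = 2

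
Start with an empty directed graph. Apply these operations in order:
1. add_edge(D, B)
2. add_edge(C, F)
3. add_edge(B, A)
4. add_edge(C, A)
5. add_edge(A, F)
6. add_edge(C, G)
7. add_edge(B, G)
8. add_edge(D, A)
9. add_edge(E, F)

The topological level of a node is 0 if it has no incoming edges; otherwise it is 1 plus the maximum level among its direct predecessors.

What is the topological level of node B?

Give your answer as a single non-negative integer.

Answer: 1

Derivation:
Op 1: add_edge(D, B). Edges now: 1
Op 2: add_edge(C, F). Edges now: 2
Op 3: add_edge(B, A). Edges now: 3
Op 4: add_edge(C, A). Edges now: 4
Op 5: add_edge(A, F). Edges now: 5
Op 6: add_edge(C, G). Edges now: 6
Op 7: add_edge(B, G). Edges now: 7
Op 8: add_edge(D, A). Edges now: 8
Op 9: add_edge(E, F). Edges now: 9
Compute levels (Kahn BFS):
  sources (in-degree 0): C, D, E
  process C: level=0
    C->A: in-degree(A)=2, level(A)>=1
    C->F: in-degree(F)=2, level(F)>=1
    C->G: in-degree(G)=1, level(G)>=1
  process D: level=0
    D->A: in-degree(A)=1, level(A)>=1
    D->B: in-degree(B)=0, level(B)=1, enqueue
  process E: level=0
    E->F: in-degree(F)=1, level(F)>=1
  process B: level=1
    B->A: in-degree(A)=0, level(A)=2, enqueue
    B->G: in-degree(G)=0, level(G)=2, enqueue
  process A: level=2
    A->F: in-degree(F)=0, level(F)=3, enqueue
  process G: level=2
  process F: level=3
All levels: A:2, B:1, C:0, D:0, E:0, F:3, G:2
level(B) = 1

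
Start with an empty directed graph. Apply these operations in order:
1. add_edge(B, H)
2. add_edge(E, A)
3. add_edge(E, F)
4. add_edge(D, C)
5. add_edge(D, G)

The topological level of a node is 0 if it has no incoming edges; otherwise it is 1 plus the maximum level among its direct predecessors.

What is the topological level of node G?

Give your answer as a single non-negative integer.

Answer: 1

Derivation:
Op 1: add_edge(B, H). Edges now: 1
Op 2: add_edge(E, A). Edges now: 2
Op 3: add_edge(E, F). Edges now: 3
Op 4: add_edge(D, C). Edges now: 4
Op 5: add_edge(D, G). Edges now: 5
Compute levels (Kahn BFS):
  sources (in-degree 0): B, D, E
  process B: level=0
    B->H: in-degree(H)=0, level(H)=1, enqueue
  process D: level=0
    D->C: in-degree(C)=0, level(C)=1, enqueue
    D->G: in-degree(G)=0, level(G)=1, enqueue
  process E: level=0
    E->A: in-degree(A)=0, level(A)=1, enqueue
    E->F: in-degree(F)=0, level(F)=1, enqueue
  process H: level=1
  process C: level=1
  process G: level=1
  process A: level=1
  process F: level=1
All levels: A:1, B:0, C:1, D:0, E:0, F:1, G:1, H:1
level(G) = 1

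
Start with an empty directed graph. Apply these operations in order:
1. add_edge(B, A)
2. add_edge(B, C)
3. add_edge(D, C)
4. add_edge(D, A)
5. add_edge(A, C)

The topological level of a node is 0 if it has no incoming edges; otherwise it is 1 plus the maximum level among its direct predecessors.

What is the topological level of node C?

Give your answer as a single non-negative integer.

Answer: 2

Derivation:
Op 1: add_edge(B, A). Edges now: 1
Op 2: add_edge(B, C). Edges now: 2
Op 3: add_edge(D, C). Edges now: 3
Op 4: add_edge(D, A). Edges now: 4
Op 5: add_edge(A, C). Edges now: 5
Compute levels (Kahn BFS):
  sources (in-degree 0): B, D
  process B: level=0
    B->A: in-degree(A)=1, level(A)>=1
    B->C: in-degree(C)=2, level(C)>=1
  process D: level=0
    D->A: in-degree(A)=0, level(A)=1, enqueue
    D->C: in-degree(C)=1, level(C)>=1
  process A: level=1
    A->C: in-degree(C)=0, level(C)=2, enqueue
  process C: level=2
All levels: A:1, B:0, C:2, D:0
level(C) = 2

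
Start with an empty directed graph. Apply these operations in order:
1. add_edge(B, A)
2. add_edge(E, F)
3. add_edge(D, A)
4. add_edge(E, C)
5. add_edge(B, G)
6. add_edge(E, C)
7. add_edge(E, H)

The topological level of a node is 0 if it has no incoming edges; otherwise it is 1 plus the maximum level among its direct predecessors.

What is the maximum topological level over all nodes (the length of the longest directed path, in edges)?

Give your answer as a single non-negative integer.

Op 1: add_edge(B, A). Edges now: 1
Op 2: add_edge(E, F). Edges now: 2
Op 3: add_edge(D, A). Edges now: 3
Op 4: add_edge(E, C). Edges now: 4
Op 5: add_edge(B, G). Edges now: 5
Op 6: add_edge(E, C) (duplicate, no change). Edges now: 5
Op 7: add_edge(E, H). Edges now: 6
Compute levels (Kahn BFS):
  sources (in-degree 0): B, D, E
  process B: level=0
    B->A: in-degree(A)=1, level(A)>=1
    B->G: in-degree(G)=0, level(G)=1, enqueue
  process D: level=0
    D->A: in-degree(A)=0, level(A)=1, enqueue
  process E: level=0
    E->C: in-degree(C)=0, level(C)=1, enqueue
    E->F: in-degree(F)=0, level(F)=1, enqueue
    E->H: in-degree(H)=0, level(H)=1, enqueue
  process G: level=1
  process A: level=1
  process C: level=1
  process F: level=1
  process H: level=1
All levels: A:1, B:0, C:1, D:0, E:0, F:1, G:1, H:1
max level = 1

Answer: 1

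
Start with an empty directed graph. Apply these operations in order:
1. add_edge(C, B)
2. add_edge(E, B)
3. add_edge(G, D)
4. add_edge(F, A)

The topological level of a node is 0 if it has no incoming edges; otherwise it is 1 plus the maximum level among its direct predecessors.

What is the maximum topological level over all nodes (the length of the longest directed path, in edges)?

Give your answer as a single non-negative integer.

Answer: 1

Derivation:
Op 1: add_edge(C, B). Edges now: 1
Op 2: add_edge(E, B). Edges now: 2
Op 3: add_edge(G, D). Edges now: 3
Op 4: add_edge(F, A). Edges now: 4
Compute levels (Kahn BFS):
  sources (in-degree 0): C, E, F, G
  process C: level=0
    C->B: in-degree(B)=1, level(B)>=1
  process E: level=0
    E->B: in-degree(B)=0, level(B)=1, enqueue
  process F: level=0
    F->A: in-degree(A)=0, level(A)=1, enqueue
  process G: level=0
    G->D: in-degree(D)=0, level(D)=1, enqueue
  process B: level=1
  process A: level=1
  process D: level=1
All levels: A:1, B:1, C:0, D:1, E:0, F:0, G:0
max level = 1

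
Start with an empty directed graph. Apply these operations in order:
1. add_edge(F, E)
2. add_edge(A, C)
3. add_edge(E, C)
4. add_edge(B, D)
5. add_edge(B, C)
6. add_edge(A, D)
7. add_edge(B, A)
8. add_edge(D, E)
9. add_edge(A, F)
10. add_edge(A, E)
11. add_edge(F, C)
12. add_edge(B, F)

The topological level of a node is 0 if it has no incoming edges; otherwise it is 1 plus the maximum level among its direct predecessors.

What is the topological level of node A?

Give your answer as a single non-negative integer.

Op 1: add_edge(F, E). Edges now: 1
Op 2: add_edge(A, C). Edges now: 2
Op 3: add_edge(E, C). Edges now: 3
Op 4: add_edge(B, D). Edges now: 4
Op 5: add_edge(B, C). Edges now: 5
Op 6: add_edge(A, D). Edges now: 6
Op 7: add_edge(B, A). Edges now: 7
Op 8: add_edge(D, E). Edges now: 8
Op 9: add_edge(A, F). Edges now: 9
Op 10: add_edge(A, E). Edges now: 10
Op 11: add_edge(F, C). Edges now: 11
Op 12: add_edge(B, F). Edges now: 12
Compute levels (Kahn BFS):
  sources (in-degree 0): B
  process B: level=0
    B->A: in-degree(A)=0, level(A)=1, enqueue
    B->C: in-degree(C)=3, level(C)>=1
    B->D: in-degree(D)=1, level(D)>=1
    B->F: in-degree(F)=1, level(F)>=1
  process A: level=1
    A->C: in-degree(C)=2, level(C)>=2
    A->D: in-degree(D)=0, level(D)=2, enqueue
    A->E: in-degree(E)=2, level(E)>=2
    A->F: in-degree(F)=0, level(F)=2, enqueue
  process D: level=2
    D->E: in-degree(E)=1, level(E)>=3
  process F: level=2
    F->C: in-degree(C)=1, level(C)>=3
    F->E: in-degree(E)=0, level(E)=3, enqueue
  process E: level=3
    E->C: in-degree(C)=0, level(C)=4, enqueue
  process C: level=4
All levels: A:1, B:0, C:4, D:2, E:3, F:2
level(A) = 1

Answer: 1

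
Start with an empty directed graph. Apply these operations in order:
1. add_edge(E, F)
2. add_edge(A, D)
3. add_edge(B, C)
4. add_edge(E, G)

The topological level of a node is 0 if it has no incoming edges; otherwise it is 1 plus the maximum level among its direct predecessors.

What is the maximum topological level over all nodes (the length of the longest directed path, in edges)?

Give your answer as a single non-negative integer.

Answer: 1

Derivation:
Op 1: add_edge(E, F). Edges now: 1
Op 2: add_edge(A, D). Edges now: 2
Op 3: add_edge(B, C). Edges now: 3
Op 4: add_edge(E, G). Edges now: 4
Compute levels (Kahn BFS):
  sources (in-degree 0): A, B, E
  process A: level=0
    A->D: in-degree(D)=0, level(D)=1, enqueue
  process B: level=0
    B->C: in-degree(C)=0, level(C)=1, enqueue
  process E: level=0
    E->F: in-degree(F)=0, level(F)=1, enqueue
    E->G: in-degree(G)=0, level(G)=1, enqueue
  process D: level=1
  process C: level=1
  process F: level=1
  process G: level=1
All levels: A:0, B:0, C:1, D:1, E:0, F:1, G:1
max level = 1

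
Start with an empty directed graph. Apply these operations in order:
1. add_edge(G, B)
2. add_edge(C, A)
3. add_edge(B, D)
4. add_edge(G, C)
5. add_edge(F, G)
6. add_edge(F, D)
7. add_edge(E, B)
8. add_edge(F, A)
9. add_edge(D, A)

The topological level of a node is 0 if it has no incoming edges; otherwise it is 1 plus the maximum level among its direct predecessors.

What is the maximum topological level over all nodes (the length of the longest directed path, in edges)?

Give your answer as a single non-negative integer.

Op 1: add_edge(G, B). Edges now: 1
Op 2: add_edge(C, A). Edges now: 2
Op 3: add_edge(B, D). Edges now: 3
Op 4: add_edge(G, C). Edges now: 4
Op 5: add_edge(F, G). Edges now: 5
Op 6: add_edge(F, D). Edges now: 6
Op 7: add_edge(E, B). Edges now: 7
Op 8: add_edge(F, A). Edges now: 8
Op 9: add_edge(D, A). Edges now: 9
Compute levels (Kahn BFS):
  sources (in-degree 0): E, F
  process E: level=0
    E->B: in-degree(B)=1, level(B)>=1
  process F: level=0
    F->A: in-degree(A)=2, level(A)>=1
    F->D: in-degree(D)=1, level(D)>=1
    F->G: in-degree(G)=0, level(G)=1, enqueue
  process G: level=1
    G->B: in-degree(B)=0, level(B)=2, enqueue
    G->C: in-degree(C)=0, level(C)=2, enqueue
  process B: level=2
    B->D: in-degree(D)=0, level(D)=3, enqueue
  process C: level=2
    C->A: in-degree(A)=1, level(A)>=3
  process D: level=3
    D->A: in-degree(A)=0, level(A)=4, enqueue
  process A: level=4
All levels: A:4, B:2, C:2, D:3, E:0, F:0, G:1
max level = 4

Answer: 4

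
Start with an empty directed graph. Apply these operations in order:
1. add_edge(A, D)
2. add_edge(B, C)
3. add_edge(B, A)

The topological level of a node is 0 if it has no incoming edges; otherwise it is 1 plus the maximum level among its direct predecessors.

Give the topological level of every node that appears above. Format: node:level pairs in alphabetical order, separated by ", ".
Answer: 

Op 1: add_edge(A, D). Edges now: 1
Op 2: add_edge(B, C). Edges now: 2
Op 3: add_edge(B, A). Edges now: 3
Compute levels (Kahn BFS):
  sources (in-degree 0): B
  process B: level=0
    B->A: in-degree(A)=0, level(A)=1, enqueue
    B->C: in-degree(C)=0, level(C)=1, enqueue
  process A: level=1
    A->D: in-degree(D)=0, level(D)=2, enqueue
  process C: level=1
  process D: level=2
All levels: A:1, B:0, C:1, D:2

Answer: A:1, B:0, C:1, D:2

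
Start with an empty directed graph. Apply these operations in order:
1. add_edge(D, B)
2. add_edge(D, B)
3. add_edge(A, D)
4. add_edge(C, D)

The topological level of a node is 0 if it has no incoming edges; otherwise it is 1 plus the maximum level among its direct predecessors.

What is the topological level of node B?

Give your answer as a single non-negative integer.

Answer: 2

Derivation:
Op 1: add_edge(D, B). Edges now: 1
Op 2: add_edge(D, B) (duplicate, no change). Edges now: 1
Op 3: add_edge(A, D). Edges now: 2
Op 4: add_edge(C, D). Edges now: 3
Compute levels (Kahn BFS):
  sources (in-degree 0): A, C
  process A: level=0
    A->D: in-degree(D)=1, level(D)>=1
  process C: level=0
    C->D: in-degree(D)=0, level(D)=1, enqueue
  process D: level=1
    D->B: in-degree(B)=0, level(B)=2, enqueue
  process B: level=2
All levels: A:0, B:2, C:0, D:1
level(B) = 2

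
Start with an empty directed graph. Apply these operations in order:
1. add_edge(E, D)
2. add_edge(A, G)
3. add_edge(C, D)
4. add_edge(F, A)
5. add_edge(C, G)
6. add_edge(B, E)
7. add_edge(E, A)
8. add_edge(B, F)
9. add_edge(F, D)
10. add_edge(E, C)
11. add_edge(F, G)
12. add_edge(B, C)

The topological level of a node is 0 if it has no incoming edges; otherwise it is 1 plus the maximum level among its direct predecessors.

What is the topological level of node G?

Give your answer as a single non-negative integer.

Op 1: add_edge(E, D). Edges now: 1
Op 2: add_edge(A, G). Edges now: 2
Op 3: add_edge(C, D). Edges now: 3
Op 4: add_edge(F, A). Edges now: 4
Op 5: add_edge(C, G). Edges now: 5
Op 6: add_edge(B, E). Edges now: 6
Op 7: add_edge(E, A). Edges now: 7
Op 8: add_edge(B, F). Edges now: 8
Op 9: add_edge(F, D). Edges now: 9
Op 10: add_edge(E, C). Edges now: 10
Op 11: add_edge(F, G). Edges now: 11
Op 12: add_edge(B, C). Edges now: 12
Compute levels (Kahn BFS):
  sources (in-degree 0): B
  process B: level=0
    B->C: in-degree(C)=1, level(C)>=1
    B->E: in-degree(E)=0, level(E)=1, enqueue
    B->F: in-degree(F)=0, level(F)=1, enqueue
  process E: level=1
    E->A: in-degree(A)=1, level(A)>=2
    E->C: in-degree(C)=0, level(C)=2, enqueue
    E->D: in-degree(D)=2, level(D)>=2
  process F: level=1
    F->A: in-degree(A)=0, level(A)=2, enqueue
    F->D: in-degree(D)=1, level(D)>=2
    F->G: in-degree(G)=2, level(G)>=2
  process C: level=2
    C->D: in-degree(D)=0, level(D)=3, enqueue
    C->G: in-degree(G)=1, level(G)>=3
  process A: level=2
    A->G: in-degree(G)=0, level(G)=3, enqueue
  process D: level=3
  process G: level=3
All levels: A:2, B:0, C:2, D:3, E:1, F:1, G:3
level(G) = 3

Answer: 3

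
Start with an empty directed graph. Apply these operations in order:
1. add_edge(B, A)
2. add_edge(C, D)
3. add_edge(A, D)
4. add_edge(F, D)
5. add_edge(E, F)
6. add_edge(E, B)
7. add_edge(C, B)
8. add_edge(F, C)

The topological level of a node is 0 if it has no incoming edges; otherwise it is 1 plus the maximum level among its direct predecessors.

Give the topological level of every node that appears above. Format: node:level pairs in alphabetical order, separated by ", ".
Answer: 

Answer: A:4, B:3, C:2, D:5, E:0, F:1

Derivation:
Op 1: add_edge(B, A). Edges now: 1
Op 2: add_edge(C, D). Edges now: 2
Op 3: add_edge(A, D). Edges now: 3
Op 4: add_edge(F, D). Edges now: 4
Op 5: add_edge(E, F). Edges now: 5
Op 6: add_edge(E, B). Edges now: 6
Op 7: add_edge(C, B). Edges now: 7
Op 8: add_edge(F, C). Edges now: 8
Compute levels (Kahn BFS):
  sources (in-degree 0): E
  process E: level=0
    E->B: in-degree(B)=1, level(B)>=1
    E->F: in-degree(F)=0, level(F)=1, enqueue
  process F: level=1
    F->C: in-degree(C)=0, level(C)=2, enqueue
    F->D: in-degree(D)=2, level(D)>=2
  process C: level=2
    C->B: in-degree(B)=0, level(B)=3, enqueue
    C->D: in-degree(D)=1, level(D)>=3
  process B: level=3
    B->A: in-degree(A)=0, level(A)=4, enqueue
  process A: level=4
    A->D: in-degree(D)=0, level(D)=5, enqueue
  process D: level=5
All levels: A:4, B:3, C:2, D:5, E:0, F:1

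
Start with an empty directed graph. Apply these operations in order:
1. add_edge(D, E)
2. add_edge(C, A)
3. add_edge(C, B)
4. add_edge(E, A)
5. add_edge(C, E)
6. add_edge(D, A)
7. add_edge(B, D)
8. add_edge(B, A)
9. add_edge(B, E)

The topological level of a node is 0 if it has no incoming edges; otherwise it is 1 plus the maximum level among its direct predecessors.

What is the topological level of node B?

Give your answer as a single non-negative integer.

Op 1: add_edge(D, E). Edges now: 1
Op 2: add_edge(C, A). Edges now: 2
Op 3: add_edge(C, B). Edges now: 3
Op 4: add_edge(E, A). Edges now: 4
Op 5: add_edge(C, E). Edges now: 5
Op 6: add_edge(D, A). Edges now: 6
Op 7: add_edge(B, D). Edges now: 7
Op 8: add_edge(B, A). Edges now: 8
Op 9: add_edge(B, E). Edges now: 9
Compute levels (Kahn BFS):
  sources (in-degree 0): C
  process C: level=0
    C->A: in-degree(A)=3, level(A)>=1
    C->B: in-degree(B)=0, level(B)=1, enqueue
    C->E: in-degree(E)=2, level(E)>=1
  process B: level=1
    B->A: in-degree(A)=2, level(A)>=2
    B->D: in-degree(D)=0, level(D)=2, enqueue
    B->E: in-degree(E)=1, level(E)>=2
  process D: level=2
    D->A: in-degree(A)=1, level(A)>=3
    D->E: in-degree(E)=0, level(E)=3, enqueue
  process E: level=3
    E->A: in-degree(A)=0, level(A)=4, enqueue
  process A: level=4
All levels: A:4, B:1, C:0, D:2, E:3
level(B) = 1

Answer: 1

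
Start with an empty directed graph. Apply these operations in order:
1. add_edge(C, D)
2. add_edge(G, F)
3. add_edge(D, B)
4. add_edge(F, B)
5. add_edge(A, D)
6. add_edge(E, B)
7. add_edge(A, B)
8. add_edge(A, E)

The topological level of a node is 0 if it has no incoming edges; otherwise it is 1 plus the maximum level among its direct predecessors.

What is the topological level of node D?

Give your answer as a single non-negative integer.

Answer: 1

Derivation:
Op 1: add_edge(C, D). Edges now: 1
Op 2: add_edge(G, F). Edges now: 2
Op 3: add_edge(D, B). Edges now: 3
Op 4: add_edge(F, B). Edges now: 4
Op 5: add_edge(A, D). Edges now: 5
Op 6: add_edge(E, B). Edges now: 6
Op 7: add_edge(A, B). Edges now: 7
Op 8: add_edge(A, E). Edges now: 8
Compute levels (Kahn BFS):
  sources (in-degree 0): A, C, G
  process A: level=0
    A->B: in-degree(B)=3, level(B)>=1
    A->D: in-degree(D)=1, level(D)>=1
    A->E: in-degree(E)=0, level(E)=1, enqueue
  process C: level=0
    C->D: in-degree(D)=0, level(D)=1, enqueue
  process G: level=0
    G->F: in-degree(F)=0, level(F)=1, enqueue
  process E: level=1
    E->B: in-degree(B)=2, level(B)>=2
  process D: level=1
    D->B: in-degree(B)=1, level(B)>=2
  process F: level=1
    F->B: in-degree(B)=0, level(B)=2, enqueue
  process B: level=2
All levels: A:0, B:2, C:0, D:1, E:1, F:1, G:0
level(D) = 1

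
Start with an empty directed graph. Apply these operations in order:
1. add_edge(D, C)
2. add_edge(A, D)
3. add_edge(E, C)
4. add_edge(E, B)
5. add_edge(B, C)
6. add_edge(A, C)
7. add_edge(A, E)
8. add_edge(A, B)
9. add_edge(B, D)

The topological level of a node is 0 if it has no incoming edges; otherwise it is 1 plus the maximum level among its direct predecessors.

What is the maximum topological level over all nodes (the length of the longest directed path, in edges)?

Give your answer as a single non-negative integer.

Answer: 4

Derivation:
Op 1: add_edge(D, C). Edges now: 1
Op 2: add_edge(A, D). Edges now: 2
Op 3: add_edge(E, C). Edges now: 3
Op 4: add_edge(E, B). Edges now: 4
Op 5: add_edge(B, C). Edges now: 5
Op 6: add_edge(A, C). Edges now: 6
Op 7: add_edge(A, E). Edges now: 7
Op 8: add_edge(A, B). Edges now: 8
Op 9: add_edge(B, D). Edges now: 9
Compute levels (Kahn BFS):
  sources (in-degree 0): A
  process A: level=0
    A->B: in-degree(B)=1, level(B)>=1
    A->C: in-degree(C)=3, level(C)>=1
    A->D: in-degree(D)=1, level(D)>=1
    A->E: in-degree(E)=0, level(E)=1, enqueue
  process E: level=1
    E->B: in-degree(B)=0, level(B)=2, enqueue
    E->C: in-degree(C)=2, level(C)>=2
  process B: level=2
    B->C: in-degree(C)=1, level(C)>=3
    B->D: in-degree(D)=0, level(D)=3, enqueue
  process D: level=3
    D->C: in-degree(C)=0, level(C)=4, enqueue
  process C: level=4
All levels: A:0, B:2, C:4, D:3, E:1
max level = 4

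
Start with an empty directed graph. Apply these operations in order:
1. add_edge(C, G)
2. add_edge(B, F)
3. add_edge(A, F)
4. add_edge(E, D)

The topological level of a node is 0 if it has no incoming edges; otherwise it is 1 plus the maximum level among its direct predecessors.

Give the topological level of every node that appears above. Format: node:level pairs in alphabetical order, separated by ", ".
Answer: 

Op 1: add_edge(C, G). Edges now: 1
Op 2: add_edge(B, F). Edges now: 2
Op 3: add_edge(A, F). Edges now: 3
Op 4: add_edge(E, D). Edges now: 4
Compute levels (Kahn BFS):
  sources (in-degree 0): A, B, C, E
  process A: level=0
    A->F: in-degree(F)=1, level(F)>=1
  process B: level=0
    B->F: in-degree(F)=0, level(F)=1, enqueue
  process C: level=0
    C->G: in-degree(G)=0, level(G)=1, enqueue
  process E: level=0
    E->D: in-degree(D)=0, level(D)=1, enqueue
  process F: level=1
  process G: level=1
  process D: level=1
All levels: A:0, B:0, C:0, D:1, E:0, F:1, G:1

Answer: A:0, B:0, C:0, D:1, E:0, F:1, G:1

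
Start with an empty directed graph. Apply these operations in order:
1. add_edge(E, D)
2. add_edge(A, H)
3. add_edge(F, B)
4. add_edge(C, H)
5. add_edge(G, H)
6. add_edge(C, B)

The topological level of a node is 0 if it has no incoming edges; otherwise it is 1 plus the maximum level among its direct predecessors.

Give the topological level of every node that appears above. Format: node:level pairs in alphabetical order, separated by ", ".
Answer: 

Op 1: add_edge(E, D). Edges now: 1
Op 2: add_edge(A, H). Edges now: 2
Op 3: add_edge(F, B). Edges now: 3
Op 4: add_edge(C, H). Edges now: 4
Op 5: add_edge(G, H). Edges now: 5
Op 6: add_edge(C, B). Edges now: 6
Compute levels (Kahn BFS):
  sources (in-degree 0): A, C, E, F, G
  process A: level=0
    A->H: in-degree(H)=2, level(H)>=1
  process C: level=0
    C->B: in-degree(B)=1, level(B)>=1
    C->H: in-degree(H)=1, level(H)>=1
  process E: level=0
    E->D: in-degree(D)=0, level(D)=1, enqueue
  process F: level=0
    F->B: in-degree(B)=0, level(B)=1, enqueue
  process G: level=0
    G->H: in-degree(H)=0, level(H)=1, enqueue
  process D: level=1
  process B: level=1
  process H: level=1
All levels: A:0, B:1, C:0, D:1, E:0, F:0, G:0, H:1

Answer: A:0, B:1, C:0, D:1, E:0, F:0, G:0, H:1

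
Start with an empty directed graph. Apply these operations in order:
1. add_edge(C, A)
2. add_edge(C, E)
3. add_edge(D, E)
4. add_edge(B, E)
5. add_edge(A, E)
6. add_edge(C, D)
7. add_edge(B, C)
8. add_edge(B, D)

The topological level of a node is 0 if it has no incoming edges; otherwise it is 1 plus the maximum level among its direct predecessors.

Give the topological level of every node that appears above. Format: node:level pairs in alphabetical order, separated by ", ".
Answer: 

Op 1: add_edge(C, A). Edges now: 1
Op 2: add_edge(C, E). Edges now: 2
Op 3: add_edge(D, E). Edges now: 3
Op 4: add_edge(B, E). Edges now: 4
Op 5: add_edge(A, E). Edges now: 5
Op 6: add_edge(C, D). Edges now: 6
Op 7: add_edge(B, C). Edges now: 7
Op 8: add_edge(B, D). Edges now: 8
Compute levels (Kahn BFS):
  sources (in-degree 0): B
  process B: level=0
    B->C: in-degree(C)=0, level(C)=1, enqueue
    B->D: in-degree(D)=1, level(D)>=1
    B->E: in-degree(E)=3, level(E)>=1
  process C: level=1
    C->A: in-degree(A)=0, level(A)=2, enqueue
    C->D: in-degree(D)=0, level(D)=2, enqueue
    C->E: in-degree(E)=2, level(E)>=2
  process A: level=2
    A->E: in-degree(E)=1, level(E)>=3
  process D: level=2
    D->E: in-degree(E)=0, level(E)=3, enqueue
  process E: level=3
All levels: A:2, B:0, C:1, D:2, E:3

Answer: A:2, B:0, C:1, D:2, E:3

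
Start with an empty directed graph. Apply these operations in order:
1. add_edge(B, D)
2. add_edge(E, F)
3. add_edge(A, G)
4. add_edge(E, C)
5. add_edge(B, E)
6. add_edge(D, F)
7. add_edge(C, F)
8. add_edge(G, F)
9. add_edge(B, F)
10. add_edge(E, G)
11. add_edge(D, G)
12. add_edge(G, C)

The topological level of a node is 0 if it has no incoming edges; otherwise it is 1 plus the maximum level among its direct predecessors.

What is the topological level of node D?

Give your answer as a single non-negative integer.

Answer: 1

Derivation:
Op 1: add_edge(B, D). Edges now: 1
Op 2: add_edge(E, F). Edges now: 2
Op 3: add_edge(A, G). Edges now: 3
Op 4: add_edge(E, C). Edges now: 4
Op 5: add_edge(B, E). Edges now: 5
Op 6: add_edge(D, F). Edges now: 6
Op 7: add_edge(C, F). Edges now: 7
Op 8: add_edge(G, F). Edges now: 8
Op 9: add_edge(B, F). Edges now: 9
Op 10: add_edge(E, G). Edges now: 10
Op 11: add_edge(D, G). Edges now: 11
Op 12: add_edge(G, C). Edges now: 12
Compute levels (Kahn BFS):
  sources (in-degree 0): A, B
  process A: level=0
    A->G: in-degree(G)=2, level(G)>=1
  process B: level=0
    B->D: in-degree(D)=0, level(D)=1, enqueue
    B->E: in-degree(E)=0, level(E)=1, enqueue
    B->F: in-degree(F)=4, level(F)>=1
  process D: level=1
    D->F: in-degree(F)=3, level(F)>=2
    D->G: in-degree(G)=1, level(G)>=2
  process E: level=1
    E->C: in-degree(C)=1, level(C)>=2
    E->F: in-degree(F)=2, level(F)>=2
    E->G: in-degree(G)=0, level(G)=2, enqueue
  process G: level=2
    G->C: in-degree(C)=0, level(C)=3, enqueue
    G->F: in-degree(F)=1, level(F)>=3
  process C: level=3
    C->F: in-degree(F)=0, level(F)=4, enqueue
  process F: level=4
All levels: A:0, B:0, C:3, D:1, E:1, F:4, G:2
level(D) = 1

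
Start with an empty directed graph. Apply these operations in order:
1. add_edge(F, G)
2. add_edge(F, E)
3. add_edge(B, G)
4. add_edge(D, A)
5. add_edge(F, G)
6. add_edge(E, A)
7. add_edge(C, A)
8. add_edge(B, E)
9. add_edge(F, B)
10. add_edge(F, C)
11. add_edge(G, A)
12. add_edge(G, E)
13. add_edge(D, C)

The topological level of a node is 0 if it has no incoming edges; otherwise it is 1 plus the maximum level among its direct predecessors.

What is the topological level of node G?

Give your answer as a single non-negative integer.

Op 1: add_edge(F, G). Edges now: 1
Op 2: add_edge(F, E). Edges now: 2
Op 3: add_edge(B, G). Edges now: 3
Op 4: add_edge(D, A). Edges now: 4
Op 5: add_edge(F, G) (duplicate, no change). Edges now: 4
Op 6: add_edge(E, A). Edges now: 5
Op 7: add_edge(C, A). Edges now: 6
Op 8: add_edge(B, E). Edges now: 7
Op 9: add_edge(F, B). Edges now: 8
Op 10: add_edge(F, C). Edges now: 9
Op 11: add_edge(G, A). Edges now: 10
Op 12: add_edge(G, E). Edges now: 11
Op 13: add_edge(D, C). Edges now: 12
Compute levels (Kahn BFS):
  sources (in-degree 0): D, F
  process D: level=0
    D->A: in-degree(A)=3, level(A)>=1
    D->C: in-degree(C)=1, level(C)>=1
  process F: level=0
    F->B: in-degree(B)=0, level(B)=1, enqueue
    F->C: in-degree(C)=0, level(C)=1, enqueue
    F->E: in-degree(E)=2, level(E)>=1
    F->G: in-degree(G)=1, level(G)>=1
  process B: level=1
    B->E: in-degree(E)=1, level(E)>=2
    B->G: in-degree(G)=0, level(G)=2, enqueue
  process C: level=1
    C->A: in-degree(A)=2, level(A)>=2
  process G: level=2
    G->A: in-degree(A)=1, level(A)>=3
    G->E: in-degree(E)=0, level(E)=3, enqueue
  process E: level=3
    E->A: in-degree(A)=0, level(A)=4, enqueue
  process A: level=4
All levels: A:4, B:1, C:1, D:0, E:3, F:0, G:2
level(G) = 2

Answer: 2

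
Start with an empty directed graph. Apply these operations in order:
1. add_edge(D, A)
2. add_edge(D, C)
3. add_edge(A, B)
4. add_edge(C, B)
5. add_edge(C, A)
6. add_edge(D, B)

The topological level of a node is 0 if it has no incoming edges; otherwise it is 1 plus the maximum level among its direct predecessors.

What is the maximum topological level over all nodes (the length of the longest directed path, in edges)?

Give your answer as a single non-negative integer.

Answer: 3

Derivation:
Op 1: add_edge(D, A). Edges now: 1
Op 2: add_edge(D, C). Edges now: 2
Op 3: add_edge(A, B). Edges now: 3
Op 4: add_edge(C, B). Edges now: 4
Op 5: add_edge(C, A). Edges now: 5
Op 6: add_edge(D, B). Edges now: 6
Compute levels (Kahn BFS):
  sources (in-degree 0): D
  process D: level=0
    D->A: in-degree(A)=1, level(A)>=1
    D->B: in-degree(B)=2, level(B)>=1
    D->C: in-degree(C)=0, level(C)=1, enqueue
  process C: level=1
    C->A: in-degree(A)=0, level(A)=2, enqueue
    C->B: in-degree(B)=1, level(B)>=2
  process A: level=2
    A->B: in-degree(B)=0, level(B)=3, enqueue
  process B: level=3
All levels: A:2, B:3, C:1, D:0
max level = 3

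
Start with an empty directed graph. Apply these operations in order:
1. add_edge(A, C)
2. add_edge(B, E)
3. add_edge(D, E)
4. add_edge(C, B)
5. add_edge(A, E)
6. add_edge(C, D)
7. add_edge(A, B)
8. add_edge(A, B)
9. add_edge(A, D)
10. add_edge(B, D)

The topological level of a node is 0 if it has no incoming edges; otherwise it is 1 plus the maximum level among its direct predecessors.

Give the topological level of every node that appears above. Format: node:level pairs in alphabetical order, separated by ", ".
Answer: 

Answer: A:0, B:2, C:1, D:3, E:4

Derivation:
Op 1: add_edge(A, C). Edges now: 1
Op 2: add_edge(B, E). Edges now: 2
Op 3: add_edge(D, E). Edges now: 3
Op 4: add_edge(C, B). Edges now: 4
Op 5: add_edge(A, E). Edges now: 5
Op 6: add_edge(C, D). Edges now: 6
Op 7: add_edge(A, B). Edges now: 7
Op 8: add_edge(A, B) (duplicate, no change). Edges now: 7
Op 9: add_edge(A, D). Edges now: 8
Op 10: add_edge(B, D). Edges now: 9
Compute levels (Kahn BFS):
  sources (in-degree 0): A
  process A: level=0
    A->B: in-degree(B)=1, level(B)>=1
    A->C: in-degree(C)=0, level(C)=1, enqueue
    A->D: in-degree(D)=2, level(D)>=1
    A->E: in-degree(E)=2, level(E)>=1
  process C: level=1
    C->B: in-degree(B)=0, level(B)=2, enqueue
    C->D: in-degree(D)=1, level(D)>=2
  process B: level=2
    B->D: in-degree(D)=0, level(D)=3, enqueue
    B->E: in-degree(E)=1, level(E)>=3
  process D: level=3
    D->E: in-degree(E)=0, level(E)=4, enqueue
  process E: level=4
All levels: A:0, B:2, C:1, D:3, E:4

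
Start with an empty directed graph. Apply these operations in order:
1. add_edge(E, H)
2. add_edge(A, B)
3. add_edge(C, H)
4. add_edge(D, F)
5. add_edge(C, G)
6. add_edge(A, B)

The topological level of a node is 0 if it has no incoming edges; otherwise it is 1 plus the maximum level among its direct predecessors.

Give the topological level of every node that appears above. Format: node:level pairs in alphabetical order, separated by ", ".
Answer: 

Answer: A:0, B:1, C:0, D:0, E:0, F:1, G:1, H:1

Derivation:
Op 1: add_edge(E, H). Edges now: 1
Op 2: add_edge(A, B). Edges now: 2
Op 3: add_edge(C, H). Edges now: 3
Op 4: add_edge(D, F). Edges now: 4
Op 5: add_edge(C, G). Edges now: 5
Op 6: add_edge(A, B) (duplicate, no change). Edges now: 5
Compute levels (Kahn BFS):
  sources (in-degree 0): A, C, D, E
  process A: level=0
    A->B: in-degree(B)=0, level(B)=1, enqueue
  process C: level=0
    C->G: in-degree(G)=0, level(G)=1, enqueue
    C->H: in-degree(H)=1, level(H)>=1
  process D: level=0
    D->F: in-degree(F)=0, level(F)=1, enqueue
  process E: level=0
    E->H: in-degree(H)=0, level(H)=1, enqueue
  process B: level=1
  process G: level=1
  process F: level=1
  process H: level=1
All levels: A:0, B:1, C:0, D:0, E:0, F:1, G:1, H:1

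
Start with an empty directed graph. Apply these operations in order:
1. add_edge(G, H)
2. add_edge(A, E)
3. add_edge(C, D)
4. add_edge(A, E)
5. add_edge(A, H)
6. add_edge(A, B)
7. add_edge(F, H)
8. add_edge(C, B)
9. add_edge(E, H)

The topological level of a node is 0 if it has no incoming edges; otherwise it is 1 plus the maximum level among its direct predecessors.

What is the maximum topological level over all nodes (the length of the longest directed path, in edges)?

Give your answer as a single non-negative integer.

Answer: 2

Derivation:
Op 1: add_edge(G, H). Edges now: 1
Op 2: add_edge(A, E). Edges now: 2
Op 3: add_edge(C, D). Edges now: 3
Op 4: add_edge(A, E) (duplicate, no change). Edges now: 3
Op 5: add_edge(A, H). Edges now: 4
Op 6: add_edge(A, B). Edges now: 5
Op 7: add_edge(F, H). Edges now: 6
Op 8: add_edge(C, B). Edges now: 7
Op 9: add_edge(E, H). Edges now: 8
Compute levels (Kahn BFS):
  sources (in-degree 0): A, C, F, G
  process A: level=0
    A->B: in-degree(B)=1, level(B)>=1
    A->E: in-degree(E)=0, level(E)=1, enqueue
    A->H: in-degree(H)=3, level(H)>=1
  process C: level=0
    C->B: in-degree(B)=0, level(B)=1, enqueue
    C->D: in-degree(D)=0, level(D)=1, enqueue
  process F: level=0
    F->H: in-degree(H)=2, level(H)>=1
  process G: level=0
    G->H: in-degree(H)=1, level(H)>=1
  process E: level=1
    E->H: in-degree(H)=0, level(H)=2, enqueue
  process B: level=1
  process D: level=1
  process H: level=2
All levels: A:0, B:1, C:0, D:1, E:1, F:0, G:0, H:2
max level = 2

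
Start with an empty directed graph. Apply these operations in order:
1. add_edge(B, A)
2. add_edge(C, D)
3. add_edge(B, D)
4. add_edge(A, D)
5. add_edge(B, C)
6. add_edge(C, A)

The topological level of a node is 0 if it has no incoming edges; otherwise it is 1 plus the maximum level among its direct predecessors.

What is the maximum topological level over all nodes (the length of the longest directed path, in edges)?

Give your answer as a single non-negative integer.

Op 1: add_edge(B, A). Edges now: 1
Op 2: add_edge(C, D). Edges now: 2
Op 3: add_edge(B, D). Edges now: 3
Op 4: add_edge(A, D). Edges now: 4
Op 5: add_edge(B, C). Edges now: 5
Op 6: add_edge(C, A). Edges now: 6
Compute levels (Kahn BFS):
  sources (in-degree 0): B
  process B: level=0
    B->A: in-degree(A)=1, level(A)>=1
    B->C: in-degree(C)=0, level(C)=1, enqueue
    B->D: in-degree(D)=2, level(D)>=1
  process C: level=1
    C->A: in-degree(A)=0, level(A)=2, enqueue
    C->D: in-degree(D)=1, level(D)>=2
  process A: level=2
    A->D: in-degree(D)=0, level(D)=3, enqueue
  process D: level=3
All levels: A:2, B:0, C:1, D:3
max level = 3

Answer: 3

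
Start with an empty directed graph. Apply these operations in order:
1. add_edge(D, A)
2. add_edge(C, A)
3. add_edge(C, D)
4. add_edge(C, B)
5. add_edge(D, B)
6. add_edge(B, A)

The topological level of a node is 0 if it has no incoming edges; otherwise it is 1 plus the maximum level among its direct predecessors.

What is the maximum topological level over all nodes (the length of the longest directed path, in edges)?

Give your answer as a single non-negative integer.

Answer: 3

Derivation:
Op 1: add_edge(D, A). Edges now: 1
Op 2: add_edge(C, A). Edges now: 2
Op 3: add_edge(C, D). Edges now: 3
Op 4: add_edge(C, B). Edges now: 4
Op 5: add_edge(D, B). Edges now: 5
Op 6: add_edge(B, A). Edges now: 6
Compute levels (Kahn BFS):
  sources (in-degree 0): C
  process C: level=0
    C->A: in-degree(A)=2, level(A)>=1
    C->B: in-degree(B)=1, level(B)>=1
    C->D: in-degree(D)=0, level(D)=1, enqueue
  process D: level=1
    D->A: in-degree(A)=1, level(A)>=2
    D->B: in-degree(B)=0, level(B)=2, enqueue
  process B: level=2
    B->A: in-degree(A)=0, level(A)=3, enqueue
  process A: level=3
All levels: A:3, B:2, C:0, D:1
max level = 3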